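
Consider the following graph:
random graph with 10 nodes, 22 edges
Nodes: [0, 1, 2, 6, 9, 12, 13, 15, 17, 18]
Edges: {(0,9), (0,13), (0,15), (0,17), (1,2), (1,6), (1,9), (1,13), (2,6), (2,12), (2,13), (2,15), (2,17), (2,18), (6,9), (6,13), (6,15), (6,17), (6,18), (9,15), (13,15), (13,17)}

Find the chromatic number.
χ(G) = 4

Clique number ω(G) = 4 (lower bound: χ ≥ ω).
The clique on [1, 2, 6, 13] has size 4, forcing χ ≥ 4, and the coloring below uses 4 colors, so χ(G) = 4.
A valid 4-coloring: color 1: [2, 9]; color 2: [0, 6, 12]; color 3: [13, 18]; color 4: [1, 15, 17].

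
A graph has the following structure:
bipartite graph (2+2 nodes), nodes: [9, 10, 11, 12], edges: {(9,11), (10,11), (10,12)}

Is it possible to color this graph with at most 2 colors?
A valid 2-coloring: color 1: [11, 12]; color 2: [9, 10].
(χ(G) = 2 ≤ 2.)

Yes, G is 2-colorable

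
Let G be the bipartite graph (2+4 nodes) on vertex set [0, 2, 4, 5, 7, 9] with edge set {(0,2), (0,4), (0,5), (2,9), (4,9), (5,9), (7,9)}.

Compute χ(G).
χ(G) = 2

Clique number ω(G) = 2 (lower bound: χ ≥ ω).
The graph is bipartite (no odd cycle), so 2 colors suffice: χ(G) = 2.
A valid 2-coloring: color 1: [0, 9]; color 2: [2, 4, 5, 7].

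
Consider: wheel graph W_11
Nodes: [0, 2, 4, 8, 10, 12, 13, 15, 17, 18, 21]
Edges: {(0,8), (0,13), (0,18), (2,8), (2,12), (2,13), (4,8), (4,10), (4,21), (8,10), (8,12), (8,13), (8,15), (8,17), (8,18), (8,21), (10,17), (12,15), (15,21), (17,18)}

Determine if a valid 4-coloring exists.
A valid 4-coloring: color 1: [8]; color 2: [0, 2, 4, 15, 17]; color 3: [10, 12, 13, 18, 21].
(χ(G) = 3 ≤ 4.)

Yes, G is 4-colorable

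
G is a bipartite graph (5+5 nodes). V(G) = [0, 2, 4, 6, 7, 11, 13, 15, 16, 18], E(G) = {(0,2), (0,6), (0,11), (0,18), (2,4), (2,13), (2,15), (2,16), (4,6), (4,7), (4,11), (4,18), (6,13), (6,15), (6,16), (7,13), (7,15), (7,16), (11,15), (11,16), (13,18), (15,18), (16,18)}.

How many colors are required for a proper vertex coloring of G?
Clique number ω(G) = 2 (lower bound: χ ≥ ω).
The graph is bipartite (no odd cycle), so 2 colors suffice: χ(G) = 2.
A valid 2-coloring: color 1: [2, 6, 7, 11, 18]; color 2: [0, 4, 13, 15, 16].

χ(G) = 2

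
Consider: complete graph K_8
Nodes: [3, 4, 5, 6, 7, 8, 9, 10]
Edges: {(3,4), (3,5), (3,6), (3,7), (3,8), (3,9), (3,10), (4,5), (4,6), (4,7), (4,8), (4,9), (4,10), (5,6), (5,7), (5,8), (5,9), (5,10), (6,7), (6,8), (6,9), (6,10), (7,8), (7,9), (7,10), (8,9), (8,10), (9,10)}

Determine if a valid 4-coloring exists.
No, G is not 4-colorable

The clique on vertices [3, 4, 5, 6, 7, 8, 9, 10] has size 8 > 4, so it alone needs 8 colors.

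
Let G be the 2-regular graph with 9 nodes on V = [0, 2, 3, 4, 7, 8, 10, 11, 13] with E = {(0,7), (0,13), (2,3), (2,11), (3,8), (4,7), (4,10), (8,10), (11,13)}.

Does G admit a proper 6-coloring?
Yes, G is 6-colorable

A valid 6-coloring: color 1: [3, 7, 10, 13]; color 2: [0, 2, 4, 8]; color 3: [11].
(χ(G) = 3 ≤ 6.)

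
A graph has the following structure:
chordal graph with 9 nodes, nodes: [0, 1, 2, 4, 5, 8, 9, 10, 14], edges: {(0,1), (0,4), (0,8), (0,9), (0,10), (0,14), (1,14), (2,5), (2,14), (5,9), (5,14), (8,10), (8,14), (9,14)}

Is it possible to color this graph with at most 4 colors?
A valid 4-coloring: color 1: [0, 5]; color 2: [4, 10, 14]; color 3: [1, 2, 8, 9].
(χ(G) = 3 ≤ 4.)

Yes, G is 4-colorable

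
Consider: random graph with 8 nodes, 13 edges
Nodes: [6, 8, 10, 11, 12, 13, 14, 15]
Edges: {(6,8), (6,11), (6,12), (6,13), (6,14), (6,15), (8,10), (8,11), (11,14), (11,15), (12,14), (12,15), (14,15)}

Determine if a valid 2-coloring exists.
No, G is not 2-colorable

The clique on vertices [6, 11, 14, 15] has size 4 > 2, so it alone needs 4 colors.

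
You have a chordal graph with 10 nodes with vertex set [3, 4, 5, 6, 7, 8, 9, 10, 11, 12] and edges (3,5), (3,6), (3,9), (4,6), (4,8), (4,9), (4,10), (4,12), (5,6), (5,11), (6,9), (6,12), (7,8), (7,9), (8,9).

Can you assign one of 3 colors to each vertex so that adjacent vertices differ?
Yes, G is 3-colorable

A valid 3-coloring: color 1: [6, 8, 10, 11]; color 2: [5, 9, 12]; color 3: [3, 4, 7].
(χ(G) = 3 ≤ 3.)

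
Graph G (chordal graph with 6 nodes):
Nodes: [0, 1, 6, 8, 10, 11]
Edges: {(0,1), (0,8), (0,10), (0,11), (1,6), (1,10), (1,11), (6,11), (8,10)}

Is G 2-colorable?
The clique on vertices [0, 8, 10] has size 3 > 2, so it alone needs 3 colors.

No, G is not 2-colorable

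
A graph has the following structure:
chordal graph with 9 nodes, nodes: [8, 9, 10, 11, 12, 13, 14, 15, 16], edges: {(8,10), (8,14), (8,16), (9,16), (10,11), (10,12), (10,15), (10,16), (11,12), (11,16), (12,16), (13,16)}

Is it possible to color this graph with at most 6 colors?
A valid 6-coloring: color 1: [14, 15, 16]; color 2: [9, 10, 13]; color 3: [8, 12]; color 4: [11].
(χ(G) = 4 ≤ 6.)

Yes, G is 6-colorable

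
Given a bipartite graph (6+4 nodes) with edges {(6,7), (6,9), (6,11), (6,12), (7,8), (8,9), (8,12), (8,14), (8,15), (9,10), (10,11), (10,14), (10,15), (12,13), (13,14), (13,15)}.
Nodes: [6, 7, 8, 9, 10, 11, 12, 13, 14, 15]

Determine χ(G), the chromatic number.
Clique number ω(G) = 2 (lower bound: χ ≥ ω).
The graph is bipartite (no odd cycle), so 2 colors suffice: χ(G) = 2.
A valid 2-coloring: color 1: [6, 8, 10, 13]; color 2: [7, 9, 11, 12, 14, 15].

χ(G) = 2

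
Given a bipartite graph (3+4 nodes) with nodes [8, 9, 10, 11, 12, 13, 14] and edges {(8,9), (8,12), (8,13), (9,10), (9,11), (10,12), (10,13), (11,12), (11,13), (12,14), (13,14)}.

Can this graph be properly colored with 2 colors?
A valid 2-coloring: color 1: [9, 12, 13]; color 2: [8, 10, 11, 14].
(χ(G) = 2 ≤ 2.)

Yes, G is 2-colorable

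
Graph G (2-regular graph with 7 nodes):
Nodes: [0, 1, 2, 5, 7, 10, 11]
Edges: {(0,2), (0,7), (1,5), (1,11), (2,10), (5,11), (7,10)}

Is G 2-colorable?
No, G is not 2-colorable

The clique on vertices [1, 5, 11] has size 3 > 2, so it alone needs 3 colors.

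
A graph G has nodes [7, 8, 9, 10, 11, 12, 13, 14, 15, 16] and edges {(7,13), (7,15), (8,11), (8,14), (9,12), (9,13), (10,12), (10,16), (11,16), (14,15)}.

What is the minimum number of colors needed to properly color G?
Clique number ω(G) = 2 (lower bound: χ ≥ ω).
The graph is bipartite (no odd cycle), so 2 colors suffice: χ(G) = 2.
A valid 2-coloring: color 1: [7, 9, 10, 11, 14]; color 2: [8, 12, 13, 15, 16].

χ(G) = 2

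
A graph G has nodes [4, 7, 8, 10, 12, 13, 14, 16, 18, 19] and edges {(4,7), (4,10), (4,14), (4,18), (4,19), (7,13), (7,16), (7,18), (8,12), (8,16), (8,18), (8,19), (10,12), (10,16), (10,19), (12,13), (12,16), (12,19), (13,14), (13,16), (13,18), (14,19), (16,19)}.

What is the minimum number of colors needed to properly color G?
Clique number ω(G) = 4 (lower bound: χ ≥ ω).
The clique on [8, 12, 16, 19] has size 4, forcing χ ≥ 4, and the coloring below uses 4 colors, so χ(G) = 4.
A valid 4-coloring: color 1: [13, 19]; color 2: [4, 16]; color 3: [12, 14, 18]; color 4: [7, 8, 10].

χ(G) = 4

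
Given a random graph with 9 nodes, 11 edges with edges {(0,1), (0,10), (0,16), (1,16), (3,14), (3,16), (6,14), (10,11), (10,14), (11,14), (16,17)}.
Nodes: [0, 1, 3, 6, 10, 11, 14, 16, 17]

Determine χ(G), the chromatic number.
χ(G) = 3

Clique number ω(G) = 3 (lower bound: χ ≥ ω).
The clique on [0, 1, 16] has size 3, forcing χ ≥ 3, and the coloring below uses 3 colors, so χ(G) = 3.
A valid 3-coloring: color 1: [0, 14, 17]; color 2: [6, 10, 16]; color 3: [1, 3, 11].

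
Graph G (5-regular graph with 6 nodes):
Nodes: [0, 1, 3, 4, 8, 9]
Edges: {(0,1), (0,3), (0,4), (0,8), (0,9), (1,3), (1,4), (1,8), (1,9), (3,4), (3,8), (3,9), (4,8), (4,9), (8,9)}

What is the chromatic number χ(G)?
Clique number ω(G) = 6 (lower bound: χ ≥ ω).
The clique on [0, 1, 3, 4, 8, 9] has size 6, forcing χ ≥ 6, and the coloring below uses 6 colors, so χ(G) = 6.
A valid 6-coloring: color 1: [3]; color 2: [8]; color 3: [0]; color 4: [4]; color 5: [1]; color 6: [9].

χ(G) = 6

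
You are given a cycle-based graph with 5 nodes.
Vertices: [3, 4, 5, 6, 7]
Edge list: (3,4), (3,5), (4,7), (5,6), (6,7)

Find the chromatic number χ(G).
χ(G) = 3

Clique number ω(G) = 2 (lower bound: χ ≥ ω).
Odd cycle [6, 7, 4, 3, 5] needs 3 colors (χ ≥ 3).
The coloring below uses 3 colors, so χ(G) = 3.
A valid 3-coloring: color 1: [3, 6]; color 2: [5, 7]; color 3: [4].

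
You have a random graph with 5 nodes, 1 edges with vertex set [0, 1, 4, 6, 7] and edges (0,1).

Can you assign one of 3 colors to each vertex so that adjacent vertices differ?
Yes, G is 3-colorable

A valid 3-coloring: color 1: [1, 4, 6, 7]; color 2: [0].
(χ(G) = 2 ≤ 3.)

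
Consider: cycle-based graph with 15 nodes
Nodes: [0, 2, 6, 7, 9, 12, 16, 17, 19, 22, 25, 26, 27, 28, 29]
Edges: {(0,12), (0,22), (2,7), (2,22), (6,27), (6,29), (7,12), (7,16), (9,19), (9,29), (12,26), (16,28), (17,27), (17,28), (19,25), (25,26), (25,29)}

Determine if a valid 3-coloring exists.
A valid 3-coloring: color 1: [0, 7, 19, 26, 27, 28, 29]; color 2: [6, 9, 12, 16, 17, 22, 25]; color 3: [2].
(χ(G) = 3 ≤ 3.)

Yes, G is 3-colorable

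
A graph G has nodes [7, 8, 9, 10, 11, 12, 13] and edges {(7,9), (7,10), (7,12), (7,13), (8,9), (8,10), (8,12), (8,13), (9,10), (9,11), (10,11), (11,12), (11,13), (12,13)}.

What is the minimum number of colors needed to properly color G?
χ(G) = 3

Clique number ω(G) = 3 (lower bound: χ ≥ ω).
The clique on [8, 9, 10] has size 3, forcing χ ≥ 3, and the coloring below uses 3 colors, so χ(G) = 3.
A valid 3-coloring: color 1: [7, 8, 11]; color 2: [9, 12]; color 3: [10, 13].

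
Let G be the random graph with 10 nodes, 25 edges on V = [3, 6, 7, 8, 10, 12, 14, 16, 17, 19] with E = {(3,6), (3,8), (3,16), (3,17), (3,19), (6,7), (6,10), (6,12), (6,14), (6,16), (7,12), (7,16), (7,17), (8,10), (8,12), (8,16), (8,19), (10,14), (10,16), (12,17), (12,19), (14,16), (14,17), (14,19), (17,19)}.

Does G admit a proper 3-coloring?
The clique on vertices [6, 10, 14, 16] has size 4 > 3, so it alone needs 4 colors.

No, G is not 3-colorable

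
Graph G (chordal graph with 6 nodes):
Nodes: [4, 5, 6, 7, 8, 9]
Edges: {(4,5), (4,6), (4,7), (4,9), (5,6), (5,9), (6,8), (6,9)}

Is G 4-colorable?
A valid 4-coloring: color 1: [4, 8]; color 2: [6, 7]; color 3: [5]; color 4: [9].
(χ(G) = 4 ≤ 4.)

Yes, G is 4-colorable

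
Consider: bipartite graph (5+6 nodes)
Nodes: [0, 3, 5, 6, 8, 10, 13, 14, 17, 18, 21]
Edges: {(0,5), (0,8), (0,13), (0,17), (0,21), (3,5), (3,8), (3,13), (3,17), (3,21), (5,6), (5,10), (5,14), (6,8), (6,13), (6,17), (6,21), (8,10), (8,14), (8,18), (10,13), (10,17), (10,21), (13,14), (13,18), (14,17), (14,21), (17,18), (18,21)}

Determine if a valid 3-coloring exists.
A valid 3-coloring: color 1: [5, 8, 13, 17, 21]; color 2: [0, 3, 6, 10, 14, 18].
(χ(G) = 2 ≤ 3.)

Yes, G is 3-colorable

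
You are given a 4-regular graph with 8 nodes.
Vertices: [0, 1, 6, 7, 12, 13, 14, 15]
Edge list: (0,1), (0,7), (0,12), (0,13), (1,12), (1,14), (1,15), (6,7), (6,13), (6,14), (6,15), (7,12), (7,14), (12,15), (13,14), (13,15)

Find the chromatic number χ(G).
χ(G) = 3

Clique number ω(G) = 3 (lower bound: χ ≥ ω).
The clique on [0, 1, 12] has size 3, forcing χ ≥ 3, and the coloring below uses 3 colors, so χ(G) = 3.
A valid 3-coloring: color 1: [1, 7, 13]; color 2: [6, 12]; color 3: [0, 14, 15].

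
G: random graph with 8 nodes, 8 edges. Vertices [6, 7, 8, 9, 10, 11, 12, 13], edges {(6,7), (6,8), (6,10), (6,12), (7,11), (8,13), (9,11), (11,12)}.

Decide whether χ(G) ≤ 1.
No, G is not 1-colorable

Edge (9,11) forces its endpoints to differ, so 1 color is not enough.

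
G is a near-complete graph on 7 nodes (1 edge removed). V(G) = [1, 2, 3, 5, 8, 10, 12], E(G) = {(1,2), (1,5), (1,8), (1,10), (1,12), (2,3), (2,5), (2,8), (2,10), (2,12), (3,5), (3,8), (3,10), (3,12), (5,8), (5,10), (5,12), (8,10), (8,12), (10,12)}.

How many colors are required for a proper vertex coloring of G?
χ(G) = 6

Clique number ω(G) = 6 (lower bound: χ ≥ ω).
The clique on [1, 2, 5, 8, 10, 12] has size 6, forcing χ ≥ 6, and the coloring below uses 6 colors, so χ(G) = 6.
A valid 6-coloring: color 1: [2]; color 2: [5]; color 3: [10]; color 4: [8]; color 5: [12]; color 6: [1, 3].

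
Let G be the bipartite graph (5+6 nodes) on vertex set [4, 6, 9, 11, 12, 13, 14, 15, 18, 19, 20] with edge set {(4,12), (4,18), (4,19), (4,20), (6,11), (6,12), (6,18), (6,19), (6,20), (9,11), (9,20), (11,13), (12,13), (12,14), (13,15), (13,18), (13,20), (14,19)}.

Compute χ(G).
χ(G) = 2

Clique number ω(G) = 2 (lower bound: χ ≥ ω).
The graph is bipartite (no odd cycle), so 2 colors suffice: χ(G) = 2.
A valid 2-coloring: color 1: [4, 6, 9, 13, 14]; color 2: [11, 12, 15, 18, 19, 20].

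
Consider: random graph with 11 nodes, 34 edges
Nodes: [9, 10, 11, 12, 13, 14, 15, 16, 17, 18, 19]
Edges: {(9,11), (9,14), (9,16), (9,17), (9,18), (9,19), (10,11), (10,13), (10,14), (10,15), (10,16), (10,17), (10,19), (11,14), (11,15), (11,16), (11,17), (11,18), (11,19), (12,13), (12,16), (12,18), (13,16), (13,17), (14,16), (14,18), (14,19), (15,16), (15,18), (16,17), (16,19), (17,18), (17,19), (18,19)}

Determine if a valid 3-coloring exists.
No, G is not 3-colorable

The clique on vertices [9, 11, 16, 17, 19] has size 5 > 3, so it alone needs 5 colors.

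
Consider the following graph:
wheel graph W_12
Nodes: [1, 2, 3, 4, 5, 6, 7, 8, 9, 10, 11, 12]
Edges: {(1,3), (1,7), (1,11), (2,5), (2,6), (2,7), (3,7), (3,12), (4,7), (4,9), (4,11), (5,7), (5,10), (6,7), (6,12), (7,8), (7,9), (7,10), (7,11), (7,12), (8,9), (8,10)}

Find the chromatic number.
Clique number ω(G) = 3 (lower bound: χ ≥ ω).
Odd cycle [3, 12, 6, 2, 5, 10, 8, 9, 4, 11, 1] needs 3 colors (χ ≥ 3).
Vertex 7 is adjacent to every vertex of [1, 2, 3, 4, 5, 6, 8, 9, 10, 11, 12], which already need 3 colors among themselves, so 7 needs a new color (χ ≥ 4).
The coloring below uses 4 colors, so χ(G) = 4.
A valid 4-coloring: color 1: [7]; color 2: [3, 5, 6, 8, 11]; color 3: [1, 2, 9, 10, 12]; color 4: [4].

χ(G) = 4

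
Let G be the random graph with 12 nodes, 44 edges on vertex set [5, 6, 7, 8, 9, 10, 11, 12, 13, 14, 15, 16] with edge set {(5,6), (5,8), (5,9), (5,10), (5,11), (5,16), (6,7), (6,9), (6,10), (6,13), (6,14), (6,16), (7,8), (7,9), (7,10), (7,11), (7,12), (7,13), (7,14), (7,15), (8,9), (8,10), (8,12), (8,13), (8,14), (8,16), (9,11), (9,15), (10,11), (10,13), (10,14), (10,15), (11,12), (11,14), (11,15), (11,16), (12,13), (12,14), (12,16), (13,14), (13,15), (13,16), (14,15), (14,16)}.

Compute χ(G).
Clique number ω(G) = 5 (lower bound: χ ≥ ω).
The clique on [8, 12, 13, 14, 16] has size 5, forcing χ ≥ 5, and the coloring below uses 5 colors, so χ(G) = 5.
A valid 5-coloring: color 1: [7, 16]; color 2: [5, 14]; color 3: [6, 8, 15]; color 4: [9, 10, 12]; color 5: [11, 13].

χ(G) = 5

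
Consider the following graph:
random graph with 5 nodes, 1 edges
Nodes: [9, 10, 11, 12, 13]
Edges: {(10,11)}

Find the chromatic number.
Clique number ω(G) = 2 (lower bound: χ ≥ ω).
The graph is bipartite (no odd cycle), so 2 colors suffice: χ(G) = 2.
A valid 2-coloring: color 1: [9, 10, 12, 13]; color 2: [11].

χ(G) = 2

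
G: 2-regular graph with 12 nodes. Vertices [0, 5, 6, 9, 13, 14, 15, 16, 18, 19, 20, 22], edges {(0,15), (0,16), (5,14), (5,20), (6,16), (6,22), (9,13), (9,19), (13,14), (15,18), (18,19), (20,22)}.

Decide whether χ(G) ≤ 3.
Yes, G is 3-colorable

A valid 3-coloring: color 1: [0, 6, 9, 14, 18, 20]; color 2: [5, 13, 15, 16, 19, 22].
(χ(G) = 2 ≤ 3.)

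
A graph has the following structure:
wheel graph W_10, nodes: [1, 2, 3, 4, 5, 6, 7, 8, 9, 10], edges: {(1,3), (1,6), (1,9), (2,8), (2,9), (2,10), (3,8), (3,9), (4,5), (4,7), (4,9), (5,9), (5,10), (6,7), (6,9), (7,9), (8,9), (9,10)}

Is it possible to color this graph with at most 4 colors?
Yes, G is 4-colorable

A valid 4-coloring: color 1: [9]; color 2: [1, 5, 7, 8]; color 3: [3, 4, 6, 10]; color 4: [2].
(χ(G) = 4 ≤ 4.)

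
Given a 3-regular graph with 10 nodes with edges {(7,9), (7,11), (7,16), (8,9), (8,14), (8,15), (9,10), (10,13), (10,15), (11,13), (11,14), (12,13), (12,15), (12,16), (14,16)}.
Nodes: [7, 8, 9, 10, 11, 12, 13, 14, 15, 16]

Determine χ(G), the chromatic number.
Clique number ω(G) = 2 (lower bound: χ ≥ ω).
Odd cycle [15, 12, 16, 14, 8] needs 3 colors (χ ≥ 3).
The coloring below uses 3 colors, so χ(G) = 3.
A valid 3-coloring: color 1: [7, 10, 12, 14]; color 2: [9, 13, 15, 16]; color 3: [8, 11].

χ(G) = 3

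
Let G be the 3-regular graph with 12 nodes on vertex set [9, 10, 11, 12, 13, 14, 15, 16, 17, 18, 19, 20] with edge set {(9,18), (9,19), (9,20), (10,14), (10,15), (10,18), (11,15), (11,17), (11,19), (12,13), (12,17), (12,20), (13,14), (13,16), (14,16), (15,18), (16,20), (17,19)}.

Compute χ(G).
Clique number ω(G) = 3 (lower bound: χ ≥ ω).
The clique on [10, 15, 18] has size 3, forcing χ ≥ 3, and the coloring below uses 3 colors, so χ(G) = 3.
A valid 3-coloring: color 1: [14, 18, 19, 20]; color 2: [9, 13, 15, 17]; color 3: [10, 11, 12, 16].

χ(G) = 3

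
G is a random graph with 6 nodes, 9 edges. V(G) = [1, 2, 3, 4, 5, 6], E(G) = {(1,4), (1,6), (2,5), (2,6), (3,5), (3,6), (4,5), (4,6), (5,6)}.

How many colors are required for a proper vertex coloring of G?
Clique number ω(G) = 3 (lower bound: χ ≥ ω).
The clique on [1, 4, 6] has size 3, forcing χ ≥ 3, and the coloring below uses 3 colors, so χ(G) = 3.
A valid 3-coloring: color 1: [6]; color 2: [1, 5]; color 3: [2, 3, 4].

χ(G) = 3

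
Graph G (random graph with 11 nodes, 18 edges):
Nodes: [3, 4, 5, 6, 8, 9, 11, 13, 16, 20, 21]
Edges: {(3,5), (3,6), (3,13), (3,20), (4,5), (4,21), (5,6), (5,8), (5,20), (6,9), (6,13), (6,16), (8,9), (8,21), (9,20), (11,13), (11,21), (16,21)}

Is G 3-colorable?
A valid 3-coloring: color 1: [5, 9, 13, 21]; color 2: [4, 6, 8, 11, 20]; color 3: [3, 16].
(χ(G) = 3 ≤ 3.)

Yes, G is 3-colorable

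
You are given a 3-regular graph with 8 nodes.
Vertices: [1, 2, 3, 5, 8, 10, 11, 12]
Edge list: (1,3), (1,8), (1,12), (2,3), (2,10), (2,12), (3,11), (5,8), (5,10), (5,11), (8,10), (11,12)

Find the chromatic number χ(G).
Clique number ω(G) = 3 (lower bound: χ ≥ ω).
The clique on [5, 8, 10] has size 3, forcing χ ≥ 3, and the coloring below uses 3 colors, so χ(G) = 3.
A valid 3-coloring: color 1: [3, 10, 12]; color 2: [2, 8, 11]; color 3: [1, 5].

χ(G) = 3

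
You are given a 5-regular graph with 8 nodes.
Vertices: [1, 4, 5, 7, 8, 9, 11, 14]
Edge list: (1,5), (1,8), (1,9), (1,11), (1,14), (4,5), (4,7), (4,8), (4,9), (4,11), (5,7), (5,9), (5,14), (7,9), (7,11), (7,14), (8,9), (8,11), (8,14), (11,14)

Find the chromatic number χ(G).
Clique number ω(G) = 4 (lower bound: χ ≥ ω).
The clique on [1, 8, 11, 14] has size 4, forcing χ ≥ 4, and the coloring below uses 4 colors, so χ(G) = 4.
A valid 4-coloring: color 1: [9, 14]; color 2: [7, 8]; color 3: [1, 4]; color 4: [5, 11].

χ(G) = 4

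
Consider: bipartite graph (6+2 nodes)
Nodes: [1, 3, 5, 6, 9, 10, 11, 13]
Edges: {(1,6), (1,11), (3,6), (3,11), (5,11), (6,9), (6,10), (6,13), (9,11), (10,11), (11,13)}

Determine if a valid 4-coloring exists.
A valid 4-coloring: color 1: [6, 11]; color 2: [1, 3, 5, 9, 10, 13].
(χ(G) = 2 ≤ 4.)

Yes, G is 4-colorable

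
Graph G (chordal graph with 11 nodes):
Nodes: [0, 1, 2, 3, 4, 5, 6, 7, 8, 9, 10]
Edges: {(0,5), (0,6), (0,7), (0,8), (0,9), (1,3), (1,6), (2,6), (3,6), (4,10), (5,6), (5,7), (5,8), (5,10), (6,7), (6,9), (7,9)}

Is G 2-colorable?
The clique on vertices [0, 6, 7, 9] has size 4 > 2, so it alone needs 4 colors.

No, G is not 2-colorable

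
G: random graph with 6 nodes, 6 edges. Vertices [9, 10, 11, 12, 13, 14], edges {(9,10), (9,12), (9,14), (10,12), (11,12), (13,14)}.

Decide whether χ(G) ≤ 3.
Yes, G is 3-colorable

A valid 3-coloring: color 1: [12, 14]; color 2: [9, 11, 13]; color 3: [10].
(χ(G) = 3 ≤ 3.)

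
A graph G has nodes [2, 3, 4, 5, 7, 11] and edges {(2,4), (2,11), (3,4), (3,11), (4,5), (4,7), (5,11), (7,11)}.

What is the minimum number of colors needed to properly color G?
Clique number ω(G) = 2 (lower bound: χ ≥ ω).
The graph is bipartite (no odd cycle), so 2 colors suffice: χ(G) = 2.
A valid 2-coloring: color 1: [4, 11]; color 2: [2, 3, 5, 7].

χ(G) = 2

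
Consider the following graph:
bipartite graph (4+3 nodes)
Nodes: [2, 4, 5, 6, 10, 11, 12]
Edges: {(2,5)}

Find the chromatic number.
χ(G) = 2

Clique number ω(G) = 2 (lower bound: χ ≥ ω).
The graph is bipartite (no odd cycle), so 2 colors suffice: χ(G) = 2.
A valid 2-coloring: color 1: [4, 5, 6, 10, 11, 12]; color 2: [2].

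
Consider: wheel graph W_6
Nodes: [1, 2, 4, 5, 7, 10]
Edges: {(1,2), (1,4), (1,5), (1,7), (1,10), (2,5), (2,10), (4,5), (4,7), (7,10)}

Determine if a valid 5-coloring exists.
Yes, G is 5-colorable

A valid 5-coloring: color 1: [1]; color 2: [5, 7]; color 3: [2, 4]; color 4: [10].
(χ(G) = 4 ≤ 5.)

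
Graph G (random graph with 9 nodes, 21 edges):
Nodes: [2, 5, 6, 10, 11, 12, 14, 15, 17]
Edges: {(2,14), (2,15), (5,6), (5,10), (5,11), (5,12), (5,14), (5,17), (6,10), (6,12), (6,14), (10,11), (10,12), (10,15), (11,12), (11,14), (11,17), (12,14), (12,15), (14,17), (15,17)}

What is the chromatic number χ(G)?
χ(G) = 4

Clique number ω(G) = 4 (lower bound: χ ≥ ω).
The clique on [5, 11, 14, 17] has size 4, forcing χ ≥ 4, and the coloring below uses 4 colors, so χ(G) = 4.
A valid 4-coloring: color 1: [10, 14]; color 2: [2, 12, 17]; color 3: [5, 15]; color 4: [6, 11].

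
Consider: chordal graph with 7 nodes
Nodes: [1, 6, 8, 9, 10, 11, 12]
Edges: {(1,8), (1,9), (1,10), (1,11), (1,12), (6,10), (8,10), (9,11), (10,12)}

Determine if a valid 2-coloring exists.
No, G is not 2-colorable

The clique on vertices [1, 9, 11] has size 3 > 2, so it alone needs 3 colors.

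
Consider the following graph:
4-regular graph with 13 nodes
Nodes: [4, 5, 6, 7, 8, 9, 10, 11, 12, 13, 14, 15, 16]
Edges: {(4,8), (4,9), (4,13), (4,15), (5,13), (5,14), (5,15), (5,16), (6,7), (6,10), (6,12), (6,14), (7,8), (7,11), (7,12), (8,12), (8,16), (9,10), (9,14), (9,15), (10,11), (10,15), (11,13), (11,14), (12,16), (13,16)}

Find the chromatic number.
χ(G) = 3

Clique number ω(G) = 3 (lower bound: χ ≥ ω).
The clique on [4, 9, 15] has size 3, forcing χ ≥ 3, and the coloring below uses 3 colors, so χ(G) = 3.
A valid 3-coloring: color 1: [4, 7, 10, 14, 16]; color 2: [6, 8, 13, 15]; color 3: [5, 9, 11, 12].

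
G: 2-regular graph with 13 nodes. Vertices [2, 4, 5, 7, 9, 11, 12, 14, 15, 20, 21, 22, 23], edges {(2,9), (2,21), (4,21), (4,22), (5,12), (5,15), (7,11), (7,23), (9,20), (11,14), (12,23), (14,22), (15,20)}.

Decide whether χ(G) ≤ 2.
Odd cycle [2, 21, 4, 22, 14, 11, 7, 23, 12, 5, 15, 20, 9] needs 3 colors (χ ≥ 3).
Hence χ(G) ≥ 3 > 2, so no proper 2-coloring exists.

No, G is not 2-colorable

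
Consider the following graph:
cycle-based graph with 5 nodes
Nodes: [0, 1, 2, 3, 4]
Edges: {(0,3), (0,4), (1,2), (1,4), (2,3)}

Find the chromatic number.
χ(G) = 3

Clique number ω(G) = 2 (lower bound: χ ≥ ω).
Odd cycle [4, 0, 3, 2, 1] needs 3 colors (χ ≥ 3).
The coloring below uses 3 colors, so χ(G) = 3.
A valid 3-coloring: color 1: [2, 4]; color 2: [0, 1]; color 3: [3].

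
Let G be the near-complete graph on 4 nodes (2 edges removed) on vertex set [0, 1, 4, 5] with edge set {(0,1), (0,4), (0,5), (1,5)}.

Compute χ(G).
χ(G) = 3

Clique number ω(G) = 3 (lower bound: χ ≥ ω).
The clique on [0, 1, 5] has size 3, forcing χ ≥ 3, and the coloring below uses 3 colors, so χ(G) = 3.
A valid 3-coloring: color 1: [0]; color 2: [4, 5]; color 3: [1].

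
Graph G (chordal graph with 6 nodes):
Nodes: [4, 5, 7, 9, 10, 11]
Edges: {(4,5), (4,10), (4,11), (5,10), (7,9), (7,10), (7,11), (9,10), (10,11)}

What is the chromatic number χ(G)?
Clique number ω(G) = 3 (lower bound: χ ≥ ω).
The clique on [7, 9, 10] has size 3, forcing χ ≥ 3, and the coloring below uses 3 colors, so χ(G) = 3.
A valid 3-coloring: color 1: [10]; color 2: [4, 7]; color 3: [5, 9, 11].

χ(G) = 3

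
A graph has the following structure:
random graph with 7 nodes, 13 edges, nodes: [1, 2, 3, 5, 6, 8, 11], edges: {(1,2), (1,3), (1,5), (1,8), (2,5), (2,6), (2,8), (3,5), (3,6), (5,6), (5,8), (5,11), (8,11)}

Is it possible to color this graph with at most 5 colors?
A valid 5-coloring: color 1: [5]; color 2: [1, 6, 11]; color 3: [3, 8]; color 4: [2].
(χ(G) = 4 ≤ 5.)

Yes, G is 5-colorable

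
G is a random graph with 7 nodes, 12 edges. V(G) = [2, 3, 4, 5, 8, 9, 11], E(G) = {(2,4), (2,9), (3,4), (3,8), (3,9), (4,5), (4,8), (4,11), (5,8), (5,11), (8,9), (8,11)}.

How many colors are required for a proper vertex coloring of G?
Clique number ω(G) = 4 (lower bound: χ ≥ ω).
The clique on [4, 5, 8, 11] has size 4, forcing χ ≥ 4, and the coloring below uses 4 colors, so χ(G) = 4.
A valid 4-coloring: color 1: [2, 8]; color 2: [4, 9]; color 3: [3, 11]; color 4: [5].

χ(G) = 4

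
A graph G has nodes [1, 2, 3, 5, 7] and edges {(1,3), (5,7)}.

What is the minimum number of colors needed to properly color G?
Clique number ω(G) = 2 (lower bound: χ ≥ ω).
The graph is bipartite (no odd cycle), so 2 colors suffice: χ(G) = 2.
A valid 2-coloring: color 1: [1, 2, 5]; color 2: [3, 7].

χ(G) = 2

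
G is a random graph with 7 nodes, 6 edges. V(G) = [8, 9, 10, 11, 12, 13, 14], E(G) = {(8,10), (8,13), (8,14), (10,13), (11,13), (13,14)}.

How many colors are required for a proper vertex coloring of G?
Clique number ω(G) = 3 (lower bound: χ ≥ ω).
The clique on [8, 10, 13] has size 3, forcing χ ≥ 3, and the coloring below uses 3 colors, so χ(G) = 3.
A valid 3-coloring: color 1: [9, 12, 13]; color 2: [8, 11]; color 3: [10, 14].

χ(G) = 3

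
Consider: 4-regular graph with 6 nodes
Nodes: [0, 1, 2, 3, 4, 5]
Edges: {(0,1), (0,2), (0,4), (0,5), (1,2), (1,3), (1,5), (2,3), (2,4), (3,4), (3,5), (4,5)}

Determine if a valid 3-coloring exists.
A valid 3-coloring: color 1: [0, 3]; color 2: [2, 5]; color 3: [1, 4].
(χ(G) = 3 ≤ 3.)

Yes, G is 3-colorable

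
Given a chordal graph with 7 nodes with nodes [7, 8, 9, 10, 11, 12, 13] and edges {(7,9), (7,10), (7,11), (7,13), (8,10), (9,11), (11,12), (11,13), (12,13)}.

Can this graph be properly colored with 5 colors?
A valid 5-coloring: color 1: [10, 11]; color 2: [7, 8, 12]; color 3: [9, 13].
(χ(G) = 3 ≤ 5.)

Yes, G is 5-colorable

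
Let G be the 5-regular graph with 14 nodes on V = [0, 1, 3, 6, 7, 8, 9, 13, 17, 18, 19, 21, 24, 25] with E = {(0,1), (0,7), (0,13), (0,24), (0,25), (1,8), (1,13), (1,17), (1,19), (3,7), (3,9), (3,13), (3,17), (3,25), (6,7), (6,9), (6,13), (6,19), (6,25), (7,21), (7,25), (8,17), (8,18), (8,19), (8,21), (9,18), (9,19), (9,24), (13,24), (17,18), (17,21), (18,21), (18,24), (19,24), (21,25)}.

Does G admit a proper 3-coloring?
The clique on vertices [8, 17, 18, 21] has size 4 > 3, so it alone needs 4 colors.

No, G is not 3-colorable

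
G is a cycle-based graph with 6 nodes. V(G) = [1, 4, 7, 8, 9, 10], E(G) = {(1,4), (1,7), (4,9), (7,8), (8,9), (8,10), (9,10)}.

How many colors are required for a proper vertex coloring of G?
χ(G) = 3

Clique number ω(G) = 3 (lower bound: χ ≥ ω).
The clique on [8, 9, 10] has size 3, forcing χ ≥ 3, and the coloring below uses 3 colors, so χ(G) = 3.
A valid 3-coloring: color 1: [4, 8]; color 2: [1, 9]; color 3: [7, 10].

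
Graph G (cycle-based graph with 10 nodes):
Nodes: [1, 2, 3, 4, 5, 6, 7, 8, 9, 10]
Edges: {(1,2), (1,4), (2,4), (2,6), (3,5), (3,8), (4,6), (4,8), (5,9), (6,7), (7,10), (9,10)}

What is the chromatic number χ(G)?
χ(G) = 3

Clique number ω(G) = 3 (lower bound: χ ≥ ω).
The clique on [1, 2, 4] has size 3, forcing χ ≥ 3, and the coloring below uses 3 colors, so χ(G) = 3.
A valid 3-coloring: color 1: [3, 4, 7, 9]; color 2: [1, 5, 6, 8, 10]; color 3: [2].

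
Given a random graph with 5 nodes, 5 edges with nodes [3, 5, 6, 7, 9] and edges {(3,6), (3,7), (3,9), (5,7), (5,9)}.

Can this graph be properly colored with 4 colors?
Yes, G is 4-colorable

A valid 4-coloring: color 1: [3, 5]; color 2: [6, 7, 9].
(χ(G) = 2 ≤ 4.)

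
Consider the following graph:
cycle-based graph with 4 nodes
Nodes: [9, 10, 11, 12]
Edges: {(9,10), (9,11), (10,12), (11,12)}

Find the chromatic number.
Clique number ω(G) = 2 (lower bound: χ ≥ ω).
The graph is bipartite (no odd cycle), so 2 colors suffice: χ(G) = 2.
A valid 2-coloring: color 1: [10, 11]; color 2: [9, 12].

χ(G) = 2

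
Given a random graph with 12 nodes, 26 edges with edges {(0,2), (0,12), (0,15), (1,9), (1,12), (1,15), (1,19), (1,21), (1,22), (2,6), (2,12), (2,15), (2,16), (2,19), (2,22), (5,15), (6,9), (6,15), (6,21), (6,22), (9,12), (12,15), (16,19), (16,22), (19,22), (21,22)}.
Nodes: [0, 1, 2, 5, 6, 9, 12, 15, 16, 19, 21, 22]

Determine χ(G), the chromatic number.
Clique number ω(G) = 4 (lower bound: χ ≥ ω).
The clique on [2, 16, 19, 22] has size 4, forcing χ ≥ 4, and the coloring below uses 4 colors, so χ(G) = 4.
A valid 4-coloring: color 1: [1, 2, 5]; color 2: [9, 15, 22]; color 3: [6, 12, 19]; color 4: [0, 16, 21].

χ(G) = 4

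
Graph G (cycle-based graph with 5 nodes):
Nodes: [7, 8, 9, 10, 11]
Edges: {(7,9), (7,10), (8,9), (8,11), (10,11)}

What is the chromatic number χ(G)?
χ(G) = 3

Clique number ω(G) = 2 (lower bound: χ ≥ ω).
Odd cycle [11, 8, 9, 7, 10] needs 3 colors (χ ≥ 3).
The coloring below uses 3 colors, so χ(G) = 3.
A valid 3-coloring: color 1: [7, 11]; color 2: [8, 10]; color 3: [9].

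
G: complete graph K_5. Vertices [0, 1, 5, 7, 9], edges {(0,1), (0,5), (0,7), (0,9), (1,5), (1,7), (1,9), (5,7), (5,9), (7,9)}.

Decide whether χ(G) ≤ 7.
Yes, G is 7-colorable

A valid 7-coloring: color 1: [9]; color 2: [5]; color 3: [1]; color 4: [7]; color 5: [0].
(χ(G) = 5 ≤ 7.)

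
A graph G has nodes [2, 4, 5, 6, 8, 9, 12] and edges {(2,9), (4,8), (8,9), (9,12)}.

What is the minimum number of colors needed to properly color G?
χ(G) = 2

Clique number ω(G) = 2 (lower bound: χ ≥ ω).
The graph is bipartite (no odd cycle), so 2 colors suffice: χ(G) = 2.
A valid 2-coloring: color 1: [4, 5, 6, 9]; color 2: [2, 8, 12].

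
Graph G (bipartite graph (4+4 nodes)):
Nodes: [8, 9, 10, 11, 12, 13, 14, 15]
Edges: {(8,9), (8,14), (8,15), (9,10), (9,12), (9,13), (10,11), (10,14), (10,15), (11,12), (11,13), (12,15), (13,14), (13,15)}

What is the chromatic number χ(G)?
χ(G) = 2

Clique number ω(G) = 2 (lower bound: χ ≥ ω).
The graph is bipartite (no odd cycle), so 2 colors suffice: χ(G) = 2.
A valid 2-coloring: color 1: [8, 10, 12, 13]; color 2: [9, 11, 14, 15].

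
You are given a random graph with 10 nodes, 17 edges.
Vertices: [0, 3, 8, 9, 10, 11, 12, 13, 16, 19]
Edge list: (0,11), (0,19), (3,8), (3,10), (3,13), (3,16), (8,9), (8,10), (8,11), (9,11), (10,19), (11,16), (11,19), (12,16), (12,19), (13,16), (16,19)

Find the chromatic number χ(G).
χ(G) = 3

Clique number ω(G) = 3 (lower bound: χ ≥ ω).
The clique on [3, 8, 10] has size 3, forcing χ ≥ 3, and the coloring below uses 3 colors, so χ(G) = 3.
A valid 3-coloring: color 1: [3, 9, 19]; color 2: [10, 11, 12, 13]; color 3: [0, 8, 16].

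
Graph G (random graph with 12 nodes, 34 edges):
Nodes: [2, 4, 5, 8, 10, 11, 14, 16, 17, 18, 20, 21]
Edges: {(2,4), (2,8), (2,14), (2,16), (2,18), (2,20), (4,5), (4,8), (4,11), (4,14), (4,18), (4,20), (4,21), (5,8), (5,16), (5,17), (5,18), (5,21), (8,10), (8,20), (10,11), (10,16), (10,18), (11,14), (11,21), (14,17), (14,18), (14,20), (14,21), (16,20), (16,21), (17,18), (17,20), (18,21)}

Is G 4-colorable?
No, G is not 4-colorable

Suppose a proper 4-coloring c exists. The clique [2, 4, 8, 20] takes 4 distinct colors; by symmetry let c(2) = 1, c(4) = 2, c(8) = 3, c(20) = 4.
- Vertex 14: neighbors [2, 4, 20] already have colors [1, 2, 4] ⇒ c(14) = 3.
- Vertex 18: neighbors [2, 4, 14] already have colors [1, 2, 3] ⇒ c(18) = 4.
- Vertex 5: neighbors [4, 8, 18] already have colors [2, 3, 4] ⇒ c(5) = 1.
- Vertex 21: neighbors [5, 4, 14, 18] already have colors [1, 2, 3, 4] — all 4 colors blocked. Contradiction.
The forced assignments end in a contradiction, so G has no proper 4-coloring (χ ≥ 5).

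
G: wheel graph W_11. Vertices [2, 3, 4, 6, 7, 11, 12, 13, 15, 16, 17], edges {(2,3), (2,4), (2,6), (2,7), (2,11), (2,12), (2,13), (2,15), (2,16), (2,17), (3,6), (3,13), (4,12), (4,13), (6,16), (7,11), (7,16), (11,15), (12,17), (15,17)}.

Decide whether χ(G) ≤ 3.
A valid 3-coloring: color 1: [2]; color 2: [3, 4, 11, 16, 17]; color 3: [6, 7, 12, 13, 15].
(χ(G) = 3 ≤ 3.)

Yes, G is 3-colorable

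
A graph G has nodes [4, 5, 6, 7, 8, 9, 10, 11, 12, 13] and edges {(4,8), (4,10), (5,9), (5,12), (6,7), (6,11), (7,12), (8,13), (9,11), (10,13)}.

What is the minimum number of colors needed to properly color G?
Clique number ω(G) = 2 (lower bound: χ ≥ ω).
The graph is bipartite (no odd cycle), so 2 colors suffice: χ(G) = 2.
A valid 2-coloring: color 1: [5, 7, 8, 10, 11]; color 2: [4, 6, 9, 12, 13].

χ(G) = 2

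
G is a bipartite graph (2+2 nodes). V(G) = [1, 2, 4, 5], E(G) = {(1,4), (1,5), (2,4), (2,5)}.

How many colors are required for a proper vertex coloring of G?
χ(G) = 2

Clique number ω(G) = 2 (lower bound: χ ≥ ω).
The graph is bipartite (no odd cycle), so 2 colors suffice: χ(G) = 2.
A valid 2-coloring: color 1: [4, 5]; color 2: [1, 2].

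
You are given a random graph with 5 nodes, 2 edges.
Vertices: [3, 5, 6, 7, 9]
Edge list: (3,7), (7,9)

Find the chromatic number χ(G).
χ(G) = 2

Clique number ω(G) = 2 (lower bound: χ ≥ ω).
The graph is bipartite (no odd cycle), so 2 colors suffice: χ(G) = 2.
A valid 2-coloring: color 1: [5, 6, 7]; color 2: [3, 9].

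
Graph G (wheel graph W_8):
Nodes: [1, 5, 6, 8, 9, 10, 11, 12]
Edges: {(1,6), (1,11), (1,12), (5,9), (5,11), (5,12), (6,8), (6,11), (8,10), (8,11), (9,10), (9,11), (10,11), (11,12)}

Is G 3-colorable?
No, G is not 3-colorable

Odd cycle [12, 5, 9, 10, 8, 6, 1] needs 3 colors (χ ≥ 3).
Vertex 11 is adjacent to every vertex of [1, 5, 6, 8, 9, 10, 12], which already need 3 colors among themselves, so 11 needs a new color (χ ≥ 4).
Hence χ(G) ≥ 4 > 3, so no proper 3-coloring exists.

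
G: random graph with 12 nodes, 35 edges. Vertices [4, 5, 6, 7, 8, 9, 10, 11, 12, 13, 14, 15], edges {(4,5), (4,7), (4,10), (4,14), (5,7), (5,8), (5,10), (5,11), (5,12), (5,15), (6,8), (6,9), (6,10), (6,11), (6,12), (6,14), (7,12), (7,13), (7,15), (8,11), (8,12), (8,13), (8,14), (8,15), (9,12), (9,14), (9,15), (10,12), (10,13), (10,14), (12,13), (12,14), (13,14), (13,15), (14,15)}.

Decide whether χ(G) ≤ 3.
The clique on vertices [8, 12, 13, 14] has size 4 > 3, so it alone needs 4 colors.

No, G is not 3-colorable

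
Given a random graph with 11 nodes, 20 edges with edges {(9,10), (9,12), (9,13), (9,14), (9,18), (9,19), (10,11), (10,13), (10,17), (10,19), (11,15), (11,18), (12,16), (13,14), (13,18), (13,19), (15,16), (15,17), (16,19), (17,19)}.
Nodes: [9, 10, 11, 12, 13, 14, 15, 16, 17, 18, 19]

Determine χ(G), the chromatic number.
Clique number ω(G) = 4 (lower bound: χ ≥ ω).
The clique on [9, 10, 13, 19] has size 4, forcing χ ≥ 4, and the coloring below uses 4 colors, so χ(G) = 4.
A valid 4-coloring: color 1: [9, 11, 16, 17]; color 2: [12, 13, 15]; color 3: [10, 14, 18]; color 4: [19].

χ(G) = 4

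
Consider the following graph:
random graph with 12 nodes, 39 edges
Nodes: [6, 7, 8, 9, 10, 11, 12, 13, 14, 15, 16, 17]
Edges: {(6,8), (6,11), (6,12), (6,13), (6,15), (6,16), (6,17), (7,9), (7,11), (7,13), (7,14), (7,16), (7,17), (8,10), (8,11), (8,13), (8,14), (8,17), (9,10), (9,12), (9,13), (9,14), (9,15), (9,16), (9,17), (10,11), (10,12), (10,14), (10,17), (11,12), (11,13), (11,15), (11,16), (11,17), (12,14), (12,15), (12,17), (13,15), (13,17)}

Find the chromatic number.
χ(G) = 5

Clique number ω(G) = 5 (lower bound: χ ≥ ω).
The clique on [6, 8, 11, 13, 17] has size 5, forcing χ ≥ 5, and the coloring below uses 5 colors, so χ(G) = 5.
A valid 5-coloring: color 1: [9, 11]; color 2: [14, 15, 16, 17]; color 3: [12, 13]; color 4: [6, 7, 10]; color 5: [8].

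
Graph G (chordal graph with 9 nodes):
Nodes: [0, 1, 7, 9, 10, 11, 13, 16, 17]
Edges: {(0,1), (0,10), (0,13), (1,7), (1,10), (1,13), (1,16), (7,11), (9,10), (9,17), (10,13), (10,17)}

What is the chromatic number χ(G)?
χ(G) = 4

Clique number ω(G) = 4 (lower bound: χ ≥ ω).
The clique on [0, 1, 10, 13] has size 4, forcing χ ≥ 4, and the coloring below uses 4 colors, so χ(G) = 4.
A valid 4-coloring: color 1: [1, 9, 11]; color 2: [7, 10, 16]; color 3: [0, 17]; color 4: [13].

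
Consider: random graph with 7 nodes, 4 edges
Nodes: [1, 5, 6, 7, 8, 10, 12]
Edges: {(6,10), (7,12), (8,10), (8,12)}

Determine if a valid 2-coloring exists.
Yes, G is 2-colorable

A valid 2-coloring: color 1: [1, 5, 6, 7, 8]; color 2: [10, 12].
(χ(G) = 2 ≤ 2.)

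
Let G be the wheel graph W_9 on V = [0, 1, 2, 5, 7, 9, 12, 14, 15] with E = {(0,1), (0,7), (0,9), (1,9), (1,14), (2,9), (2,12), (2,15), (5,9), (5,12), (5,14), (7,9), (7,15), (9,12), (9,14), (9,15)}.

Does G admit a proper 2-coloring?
No, G is not 2-colorable

The clique on vertices [0, 1, 9] has size 3 > 2, so it alone needs 3 colors.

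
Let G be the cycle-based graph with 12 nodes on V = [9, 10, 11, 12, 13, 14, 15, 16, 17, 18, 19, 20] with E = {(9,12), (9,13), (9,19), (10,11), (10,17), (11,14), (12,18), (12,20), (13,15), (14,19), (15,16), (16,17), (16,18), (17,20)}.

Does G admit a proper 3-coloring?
Yes, G is 3-colorable

A valid 3-coloring: color 1: [9, 10, 14, 16, 20]; color 2: [11, 12, 13, 17, 19]; color 3: [15, 18].
(χ(G) = 3 ≤ 3.)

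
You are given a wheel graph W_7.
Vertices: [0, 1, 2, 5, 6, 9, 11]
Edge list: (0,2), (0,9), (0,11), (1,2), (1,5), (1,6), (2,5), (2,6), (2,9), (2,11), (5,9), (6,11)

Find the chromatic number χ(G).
Clique number ω(G) = 3 (lower bound: χ ≥ ω).
The clique on [0, 2, 9] has size 3, forcing χ ≥ 3, and the coloring below uses 3 colors, so χ(G) = 3.
A valid 3-coloring: color 1: [2]; color 2: [1, 9, 11]; color 3: [0, 5, 6].

χ(G) = 3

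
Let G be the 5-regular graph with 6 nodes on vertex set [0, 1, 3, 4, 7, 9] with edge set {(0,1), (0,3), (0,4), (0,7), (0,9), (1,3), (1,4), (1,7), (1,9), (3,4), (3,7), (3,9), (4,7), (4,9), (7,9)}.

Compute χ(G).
Clique number ω(G) = 6 (lower bound: χ ≥ ω).
The clique on [0, 1, 3, 4, 7, 9] has size 6, forcing χ ≥ 6, and the coloring below uses 6 colors, so χ(G) = 6.
A valid 6-coloring: color 1: [4]; color 2: [7]; color 3: [1]; color 4: [3]; color 5: [0]; color 6: [9].

χ(G) = 6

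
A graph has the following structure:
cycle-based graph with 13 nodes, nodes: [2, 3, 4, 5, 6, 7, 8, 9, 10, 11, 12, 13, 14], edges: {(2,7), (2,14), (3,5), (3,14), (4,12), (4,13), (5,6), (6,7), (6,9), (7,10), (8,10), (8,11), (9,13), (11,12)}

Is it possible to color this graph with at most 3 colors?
A valid 3-coloring: color 1: [2, 3, 6, 8, 12, 13]; color 2: [4, 5, 7, 9, 11, 14]; color 3: [10].
(χ(G) = 3 ≤ 3.)

Yes, G is 3-colorable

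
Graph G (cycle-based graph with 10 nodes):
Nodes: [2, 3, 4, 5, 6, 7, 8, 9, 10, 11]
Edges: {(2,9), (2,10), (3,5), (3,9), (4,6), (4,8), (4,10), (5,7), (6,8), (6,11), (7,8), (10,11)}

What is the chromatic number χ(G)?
Clique number ω(G) = 3 (lower bound: χ ≥ ω).
The clique on [4, 6, 8] has size 3, forcing χ ≥ 3, and the coloring below uses 3 colors, so χ(G) = 3.
A valid 3-coloring: color 1: [5, 8, 9, 10]; color 2: [2, 3, 4, 7, 11]; color 3: [6].

χ(G) = 3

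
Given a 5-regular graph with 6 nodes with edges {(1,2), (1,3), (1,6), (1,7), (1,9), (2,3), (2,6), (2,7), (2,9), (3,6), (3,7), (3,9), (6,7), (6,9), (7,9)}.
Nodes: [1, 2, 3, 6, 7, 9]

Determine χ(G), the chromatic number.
χ(G) = 6

Clique number ω(G) = 6 (lower bound: χ ≥ ω).
The clique on [1, 2, 3, 6, 7, 9] has size 6, forcing χ ≥ 6, and the coloring below uses 6 colors, so χ(G) = 6.
A valid 6-coloring: color 1: [7]; color 2: [3]; color 3: [2]; color 4: [9]; color 5: [6]; color 6: [1].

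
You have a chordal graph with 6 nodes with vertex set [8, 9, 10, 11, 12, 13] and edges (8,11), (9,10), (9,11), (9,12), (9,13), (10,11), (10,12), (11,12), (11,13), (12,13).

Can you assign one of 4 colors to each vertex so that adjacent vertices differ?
A valid 4-coloring: color 1: [11]; color 2: [8, 9]; color 3: [12]; color 4: [10, 13].
(χ(G) = 4 ≤ 4.)

Yes, G is 4-colorable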